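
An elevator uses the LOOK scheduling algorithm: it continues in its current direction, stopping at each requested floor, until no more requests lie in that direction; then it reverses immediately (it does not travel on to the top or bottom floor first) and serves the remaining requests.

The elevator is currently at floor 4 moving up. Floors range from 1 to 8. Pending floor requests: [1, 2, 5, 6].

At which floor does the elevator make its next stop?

Answer: 5

Derivation:
Current floor: 4, direction: up
Requests above: [5, 6]
Requests below: [1, 2]
Moving up and requests lie above → nearest above is min([5, 6]) = 5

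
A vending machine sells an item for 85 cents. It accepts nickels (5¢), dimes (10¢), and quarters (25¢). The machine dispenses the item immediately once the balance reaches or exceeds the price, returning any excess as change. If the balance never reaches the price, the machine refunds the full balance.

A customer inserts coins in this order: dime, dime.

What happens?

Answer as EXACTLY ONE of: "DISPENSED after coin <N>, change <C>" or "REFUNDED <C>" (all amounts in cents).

Answer: REFUNDED 20

Derivation:
Price: 85¢
Coin 1 (dime, 10¢): balance = 10¢
Coin 2 (dime, 10¢): balance = 20¢
All coins inserted, balance 20¢ < price 85¢ → REFUND 20¢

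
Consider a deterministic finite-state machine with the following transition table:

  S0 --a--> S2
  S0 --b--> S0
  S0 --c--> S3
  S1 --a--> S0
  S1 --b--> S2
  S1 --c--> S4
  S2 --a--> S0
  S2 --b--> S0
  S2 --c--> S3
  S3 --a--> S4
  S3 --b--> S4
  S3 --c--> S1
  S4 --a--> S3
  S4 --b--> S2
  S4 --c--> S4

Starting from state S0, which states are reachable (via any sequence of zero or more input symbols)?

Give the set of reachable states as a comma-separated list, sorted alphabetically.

BFS from S0:
  visit S0: S0--a-->S2 (new), S0--b-->S0 (seen), S0--c-->S3 (new)
  visit S2: S2--a-->S0 (seen), S2--b-->S0 (seen), S2--c-->S3 (seen)
  visit S3: S3--a-->S4 (new), S3--b-->S4 (seen), S3--c-->S1 (new)
  visit S4: S4--a-->S3 (seen), S4--b-->S2 (seen), S4--c-->S4 (seen)
  visit S1: S1--a-->S0 (seen), S1--b-->S2 (seen), S1--c-->S4 (seen)

Answer: S0, S1, S2, S3, S4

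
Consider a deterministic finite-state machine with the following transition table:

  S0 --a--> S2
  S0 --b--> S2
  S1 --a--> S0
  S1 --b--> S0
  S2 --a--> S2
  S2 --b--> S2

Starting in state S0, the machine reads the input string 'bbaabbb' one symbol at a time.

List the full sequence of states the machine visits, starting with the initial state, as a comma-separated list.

Answer: S0, S2, S2, S2, S2, S2, S2, S2

Derivation:
Start: S0
  read 'b': S0 --b--> S2
  read 'b': S2 --b--> S2
  read 'a': S2 --a--> S2
  read 'a': S2 --a--> S2
  read 'b': S2 --b--> S2
  read 'b': S2 --b--> S2
  read 'b': S2 --b--> S2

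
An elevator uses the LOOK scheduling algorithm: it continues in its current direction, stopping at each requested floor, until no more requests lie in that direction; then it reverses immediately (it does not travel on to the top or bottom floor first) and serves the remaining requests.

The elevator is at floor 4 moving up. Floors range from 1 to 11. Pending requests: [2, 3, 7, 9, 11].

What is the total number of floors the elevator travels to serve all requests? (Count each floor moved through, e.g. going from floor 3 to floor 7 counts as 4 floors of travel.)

Answer: 16

Derivation:
Start at floor 4 moving up, LOOK stop order: [7, 9, 11, 3, 2]
  4 → 7: |7-4| = 3, total = 3
  7 → 9: |9-7| = 2, total = 5
  9 → 11: |11-9| = 2, total = 7
  11 → 3: |3-11| = 8, total = 15
  3 → 2: |2-3| = 1, total = 16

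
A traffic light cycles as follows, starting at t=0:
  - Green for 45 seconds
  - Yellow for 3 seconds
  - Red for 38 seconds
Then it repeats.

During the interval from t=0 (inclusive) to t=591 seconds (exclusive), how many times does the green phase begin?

Cycle = 45+3+38 = 86s
green phase starts at t = k*86 + 0 for k=0,1,2,...
Need k*86+0 < 591 → k < 6.872
k ∈ {0, ..., 6} → 7 starts

Answer: 7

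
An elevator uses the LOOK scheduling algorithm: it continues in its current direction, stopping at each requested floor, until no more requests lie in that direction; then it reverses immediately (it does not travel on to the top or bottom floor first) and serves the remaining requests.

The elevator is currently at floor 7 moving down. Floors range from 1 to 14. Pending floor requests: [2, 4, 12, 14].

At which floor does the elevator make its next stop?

Answer: 4

Derivation:
Current floor: 7, direction: down
Requests above: [12, 14]
Requests below: [2, 4]
Moving down and requests lie below → nearest below is max([2, 4]) = 4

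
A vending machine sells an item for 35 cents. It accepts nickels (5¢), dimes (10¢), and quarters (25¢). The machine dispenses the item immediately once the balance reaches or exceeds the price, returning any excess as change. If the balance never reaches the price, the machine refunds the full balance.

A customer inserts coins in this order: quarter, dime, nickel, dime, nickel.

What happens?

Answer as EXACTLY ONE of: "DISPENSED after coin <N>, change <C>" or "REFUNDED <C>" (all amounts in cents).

Price: 35¢
Coin 1 (quarter, 25¢): balance = 25¢
Coin 2 (dime, 10¢): balance = 35¢
  → balance >= price → DISPENSE, change = 35 - 35 = 0¢

Answer: DISPENSED after coin 2, change 0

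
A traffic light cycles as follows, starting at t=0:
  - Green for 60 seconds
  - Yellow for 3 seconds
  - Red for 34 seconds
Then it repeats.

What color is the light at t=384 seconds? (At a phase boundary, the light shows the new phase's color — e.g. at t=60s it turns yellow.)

Answer: red

Derivation:
Cycle length = 60 + 3 + 34 = 97s
t = 384, phase_t = 384 mod 97 = 93
93 >= 63 → RED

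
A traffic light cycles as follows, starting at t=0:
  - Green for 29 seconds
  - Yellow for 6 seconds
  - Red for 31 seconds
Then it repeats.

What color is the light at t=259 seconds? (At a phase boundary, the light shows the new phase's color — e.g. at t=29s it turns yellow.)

Cycle length = 29 + 6 + 31 = 66s
t = 259, phase_t = 259 mod 66 = 61
61 >= 35 → RED

Answer: red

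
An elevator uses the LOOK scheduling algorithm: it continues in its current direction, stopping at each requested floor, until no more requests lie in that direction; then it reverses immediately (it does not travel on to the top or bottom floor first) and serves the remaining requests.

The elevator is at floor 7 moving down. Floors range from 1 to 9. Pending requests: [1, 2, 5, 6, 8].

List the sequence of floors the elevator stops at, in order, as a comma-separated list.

Answer: 6, 5, 2, 1, 8

Derivation:
Current: 7, moving DOWN
Serve below first (descending): [6, 5, 2, 1]
Then reverse, serve above (ascending): [8]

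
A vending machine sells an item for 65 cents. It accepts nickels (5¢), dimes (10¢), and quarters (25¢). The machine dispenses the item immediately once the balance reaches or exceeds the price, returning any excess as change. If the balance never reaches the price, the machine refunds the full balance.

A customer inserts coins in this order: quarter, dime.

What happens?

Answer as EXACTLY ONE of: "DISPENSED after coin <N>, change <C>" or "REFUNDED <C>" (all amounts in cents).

Answer: REFUNDED 35

Derivation:
Price: 65¢
Coin 1 (quarter, 25¢): balance = 25¢
Coin 2 (dime, 10¢): balance = 35¢
All coins inserted, balance 35¢ < price 65¢ → REFUND 35¢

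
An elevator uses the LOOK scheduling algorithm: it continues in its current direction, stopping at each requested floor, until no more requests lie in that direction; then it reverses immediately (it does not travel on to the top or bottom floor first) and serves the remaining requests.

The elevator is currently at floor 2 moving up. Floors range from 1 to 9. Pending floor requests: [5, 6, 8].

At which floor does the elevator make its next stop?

Current floor: 2, direction: up
Requests above: [5, 6, 8]
Requests below: []
Moving up and requests lie above → nearest above is min([5, 6, 8]) = 5

Answer: 5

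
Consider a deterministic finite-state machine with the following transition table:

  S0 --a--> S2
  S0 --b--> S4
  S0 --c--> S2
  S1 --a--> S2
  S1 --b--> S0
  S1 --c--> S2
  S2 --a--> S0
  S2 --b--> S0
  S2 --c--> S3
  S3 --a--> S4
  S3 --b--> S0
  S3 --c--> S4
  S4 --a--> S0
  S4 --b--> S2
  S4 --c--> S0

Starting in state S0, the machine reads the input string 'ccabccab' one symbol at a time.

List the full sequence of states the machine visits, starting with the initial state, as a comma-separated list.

Start: S0
  read 'c': S0 --c--> S2
  read 'c': S2 --c--> S3
  read 'a': S3 --a--> S4
  read 'b': S4 --b--> S2
  read 'c': S2 --c--> S3
  read 'c': S3 --c--> S4
  read 'a': S4 --a--> S0
  read 'b': S0 --b--> S4

Answer: S0, S2, S3, S4, S2, S3, S4, S0, S4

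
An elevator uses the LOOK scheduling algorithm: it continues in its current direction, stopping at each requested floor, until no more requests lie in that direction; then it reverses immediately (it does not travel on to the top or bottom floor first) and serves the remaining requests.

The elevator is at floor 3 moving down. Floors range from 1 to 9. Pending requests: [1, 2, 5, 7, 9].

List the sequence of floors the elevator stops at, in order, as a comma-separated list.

Answer: 2, 1, 5, 7, 9

Derivation:
Current: 3, moving DOWN
Serve below first (descending): [2, 1]
Then reverse, serve above (ascending): [5, 7, 9]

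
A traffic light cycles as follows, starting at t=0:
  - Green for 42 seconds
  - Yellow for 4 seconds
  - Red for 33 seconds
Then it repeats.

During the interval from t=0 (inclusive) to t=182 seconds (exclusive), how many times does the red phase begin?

Cycle = 42+4+33 = 79s
red phase starts at t = k*79 + 46 for k=0,1,2,...
Need k*79+46 < 182 → k < 1.722
k ∈ {0, ..., 1} → 2 starts

Answer: 2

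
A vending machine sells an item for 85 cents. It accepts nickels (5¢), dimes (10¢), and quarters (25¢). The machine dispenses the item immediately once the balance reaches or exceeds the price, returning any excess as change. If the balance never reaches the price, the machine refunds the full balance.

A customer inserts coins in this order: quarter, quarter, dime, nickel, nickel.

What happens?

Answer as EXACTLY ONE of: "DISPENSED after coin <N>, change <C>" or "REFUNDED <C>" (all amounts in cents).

Price: 85¢
Coin 1 (quarter, 25¢): balance = 25¢
Coin 2 (quarter, 25¢): balance = 50¢
Coin 3 (dime, 10¢): balance = 60¢
Coin 4 (nickel, 5¢): balance = 65¢
Coin 5 (nickel, 5¢): balance = 70¢
All coins inserted, balance 70¢ < price 85¢ → REFUND 70¢

Answer: REFUNDED 70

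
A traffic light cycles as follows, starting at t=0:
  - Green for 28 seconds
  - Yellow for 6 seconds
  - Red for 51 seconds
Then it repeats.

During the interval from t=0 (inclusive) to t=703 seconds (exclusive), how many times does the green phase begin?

Cycle = 28+6+51 = 85s
green phase starts at t = k*85 + 0 for k=0,1,2,...
Need k*85+0 < 703 → k < 8.271
k ∈ {0, ..., 8} → 9 starts

Answer: 9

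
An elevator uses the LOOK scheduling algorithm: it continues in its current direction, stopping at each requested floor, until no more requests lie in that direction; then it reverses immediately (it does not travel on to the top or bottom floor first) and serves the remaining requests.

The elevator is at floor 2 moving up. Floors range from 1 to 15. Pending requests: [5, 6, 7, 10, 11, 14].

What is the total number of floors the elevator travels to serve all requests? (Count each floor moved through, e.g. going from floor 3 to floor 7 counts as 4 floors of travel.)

Answer: 12

Derivation:
Start at floor 2 moving up, LOOK stop order: [5, 6, 7, 10, 11, 14]
  2 → 5: |5-2| = 3, total = 3
  5 → 6: |6-5| = 1, total = 4
  6 → 7: |7-6| = 1, total = 5
  7 → 10: |10-7| = 3, total = 8
  10 → 11: |11-10| = 1, total = 9
  11 → 14: |14-11| = 3, total = 12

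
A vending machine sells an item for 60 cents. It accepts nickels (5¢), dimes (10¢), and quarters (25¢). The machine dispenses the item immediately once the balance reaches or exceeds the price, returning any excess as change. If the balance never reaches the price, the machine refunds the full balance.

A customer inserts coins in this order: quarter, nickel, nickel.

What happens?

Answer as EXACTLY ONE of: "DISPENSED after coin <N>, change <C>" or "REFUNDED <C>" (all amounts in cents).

Answer: REFUNDED 35

Derivation:
Price: 60¢
Coin 1 (quarter, 25¢): balance = 25¢
Coin 2 (nickel, 5¢): balance = 30¢
Coin 3 (nickel, 5¢): balance = 35¢
All coins inserted, balance 35¢ < price 60¢ → REFUND 35¢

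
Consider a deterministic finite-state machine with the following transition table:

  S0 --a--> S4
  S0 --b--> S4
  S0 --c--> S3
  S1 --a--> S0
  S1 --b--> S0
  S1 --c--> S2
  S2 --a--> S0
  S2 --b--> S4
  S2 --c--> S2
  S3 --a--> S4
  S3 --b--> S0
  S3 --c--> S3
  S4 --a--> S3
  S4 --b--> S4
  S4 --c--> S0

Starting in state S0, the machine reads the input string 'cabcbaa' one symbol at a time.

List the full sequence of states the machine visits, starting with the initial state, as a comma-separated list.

Answer: S0, S3, S4, S4, S0, S4, S3, S4

Derivation:
Start: S0
  read 'c': S0 --c--> S3
  read 'a': S3 --a--> S4
  read 'b': S4 --b--> S4
  read 'c': S4 --c--> S0
  read 'b': S0 --b--> S4
  read 'a': S4 --a--> S3
  read 'a': S3 --a--> S4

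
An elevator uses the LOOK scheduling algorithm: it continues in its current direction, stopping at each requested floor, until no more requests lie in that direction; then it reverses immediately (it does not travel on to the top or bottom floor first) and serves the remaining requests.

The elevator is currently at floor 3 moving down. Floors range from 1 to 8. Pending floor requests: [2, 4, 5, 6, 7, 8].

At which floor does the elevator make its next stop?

Answer: 2

Derivation:
Current floor: 3, direction: down
Requests above: [4, 5, 6, 7, 8]
Requests below: [2]
Moving down and requests lie below → nearest below is max([2]) = 2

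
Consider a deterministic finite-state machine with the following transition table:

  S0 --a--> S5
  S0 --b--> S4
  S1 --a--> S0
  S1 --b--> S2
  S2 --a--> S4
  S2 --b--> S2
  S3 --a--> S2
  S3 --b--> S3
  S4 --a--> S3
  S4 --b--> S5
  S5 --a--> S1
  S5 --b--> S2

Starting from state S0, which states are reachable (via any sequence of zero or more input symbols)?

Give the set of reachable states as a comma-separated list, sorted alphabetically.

Answer: S0, S1, S2, S3, S4, S5

Derivation:
BFS from S0:
  visit S0: S0--a-->S5 (new), S0--b-->S4 (new)
  visit S5: S5--a-->S1 (new), S5--b-->S2 (new)
  visit S4: S4--a-->S3 (new), S4--b-->S5 (seen)
  visit S1: S1--a-->S0 (seen), S1--b-->S2 (seen)
  visit S2: S2--a-->S4 (seen), S2--b-->S2 (seen)
  visit S3: S3--a-->S2 (seen), S3--b-->S3 (seen)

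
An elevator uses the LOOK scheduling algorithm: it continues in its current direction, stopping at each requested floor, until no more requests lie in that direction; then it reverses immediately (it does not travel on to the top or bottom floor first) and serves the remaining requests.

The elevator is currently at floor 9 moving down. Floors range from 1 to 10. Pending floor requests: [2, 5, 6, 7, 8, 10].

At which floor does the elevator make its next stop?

Answer: 8

Derivation:
Current floor: 9, direction: down
Requests above: [10]
Requests below: [2, 5, 6, 7, 8]
Moving down and requests lie below → nearest below is max([2, 5, 6, 7, 8]) = 8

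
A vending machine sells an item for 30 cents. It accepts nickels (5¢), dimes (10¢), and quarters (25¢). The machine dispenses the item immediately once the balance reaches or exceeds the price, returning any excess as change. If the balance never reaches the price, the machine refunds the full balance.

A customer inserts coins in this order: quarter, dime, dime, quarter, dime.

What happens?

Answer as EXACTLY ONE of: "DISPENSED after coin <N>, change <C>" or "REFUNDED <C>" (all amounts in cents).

Answer: DISPENSED after coin 2, change 5

Derivation:
Price: 30¢
Coin 1 (quarter, 25¢): balance = 25¢
Coin 2 (dime, 10¢): balance = 35¢
  → balance >= price → DISPENSE, change = 35 - 30 = 5¢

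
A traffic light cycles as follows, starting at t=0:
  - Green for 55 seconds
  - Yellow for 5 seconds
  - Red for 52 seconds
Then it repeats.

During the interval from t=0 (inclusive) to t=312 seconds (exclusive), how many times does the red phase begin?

Cycle = 55+5+52 = 112s
red phase starts at t = k*112 + 60 for k=0,1,2,...
Need k*112+60 < 312 → k < 2.250
k ∈ {0, ..., 2} → 3 starts

Answer: 3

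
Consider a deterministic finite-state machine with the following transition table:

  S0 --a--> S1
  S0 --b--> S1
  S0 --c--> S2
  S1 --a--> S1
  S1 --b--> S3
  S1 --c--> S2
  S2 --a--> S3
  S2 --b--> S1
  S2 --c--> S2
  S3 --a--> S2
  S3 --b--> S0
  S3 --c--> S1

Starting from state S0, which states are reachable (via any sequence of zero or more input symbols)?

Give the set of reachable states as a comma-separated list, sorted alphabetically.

BFS from S0:
  visit S0: S0--a-->S1 (new), S0--b-->S1 (seen), S0--c-->S2 (new)
  visit S1: S1--a-->S1 (seen), S1--b-->S3 (new), S1--c-->S2 (seen)
  visit S2: S2--a-->S3 (seen), S2--b-->S1 (seen), S2--c-->S2 (seen)
  visit S3: S3--a-->S2 (seen), S3--b-->S0 (seen), S3--c-->S1 (seen)

Answer: S0, S1, S2, S3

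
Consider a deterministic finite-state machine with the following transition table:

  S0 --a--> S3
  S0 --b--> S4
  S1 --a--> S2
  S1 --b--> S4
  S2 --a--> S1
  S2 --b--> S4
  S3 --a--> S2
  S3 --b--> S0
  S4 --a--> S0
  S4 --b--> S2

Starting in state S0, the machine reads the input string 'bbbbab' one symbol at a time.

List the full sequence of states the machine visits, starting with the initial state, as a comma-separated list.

Answer: S0, S4, S2, S4, S2, S1, S4

Derivation:
Start: S0
  read 'b': S0 --b--> S4
  read 'b': S4 --b--> S2
  read 'b': S2 --b--> S4
  read 'b': S4 --b--> S2
  read 'a': S2 --a--> S1
  read 'b': S1 --b--> S4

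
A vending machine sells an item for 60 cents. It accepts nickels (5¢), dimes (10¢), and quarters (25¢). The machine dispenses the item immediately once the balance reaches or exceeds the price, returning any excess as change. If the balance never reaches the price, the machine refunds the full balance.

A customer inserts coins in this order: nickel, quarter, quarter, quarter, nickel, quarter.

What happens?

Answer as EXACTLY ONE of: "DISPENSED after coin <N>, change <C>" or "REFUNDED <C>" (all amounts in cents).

Answer: DISPENSED after coin 4, change 20

Derivation:
Price: 60¢
Coin 1 (nickel, 5¢): balance = 5¢
Coin 2 (quarter, 25¢): balance = 30¢
Coin 3 (quarter, 25¢): balance = 55¢
Coin 4 (quarter, 25¢): balance = 80¢
  → balance >= price → DISPENSE, change = 80 - 60 = 20¢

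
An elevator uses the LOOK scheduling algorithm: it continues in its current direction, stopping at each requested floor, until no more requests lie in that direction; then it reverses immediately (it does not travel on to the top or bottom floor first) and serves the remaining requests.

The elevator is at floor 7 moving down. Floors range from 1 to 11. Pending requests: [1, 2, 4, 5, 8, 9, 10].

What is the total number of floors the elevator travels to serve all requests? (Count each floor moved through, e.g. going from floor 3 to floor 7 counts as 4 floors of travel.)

Answer: 15

Derivation:
Start at floor 7 moving down, LOOK stop order: [5, 4, 2, 1, 8, 9, 10]
  7 → 5: |5-7| = 2, total = 2
  5 → 4: |4-5| = 1, total = 3
  4 → 2: |2-4| = 2, total = 5
  2 → 1: |1-2| = 1, total = 6
  1 → 8: |8-1| = 7, total = 13
  8 → 9: |9-8| = 1, total = 14
  9 → 10: |10-9| = 1, total = 15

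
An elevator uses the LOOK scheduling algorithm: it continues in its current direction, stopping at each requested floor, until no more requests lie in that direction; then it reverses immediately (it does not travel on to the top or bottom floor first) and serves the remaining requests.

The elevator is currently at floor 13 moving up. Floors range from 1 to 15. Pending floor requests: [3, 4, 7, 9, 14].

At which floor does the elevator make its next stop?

Current floor: 13, direction: up
Requests above: [14]
Requests below: [3, 4, 7, 9]
Moving up and requests lie above → nearest above is min([14]) = 14

Answer: 14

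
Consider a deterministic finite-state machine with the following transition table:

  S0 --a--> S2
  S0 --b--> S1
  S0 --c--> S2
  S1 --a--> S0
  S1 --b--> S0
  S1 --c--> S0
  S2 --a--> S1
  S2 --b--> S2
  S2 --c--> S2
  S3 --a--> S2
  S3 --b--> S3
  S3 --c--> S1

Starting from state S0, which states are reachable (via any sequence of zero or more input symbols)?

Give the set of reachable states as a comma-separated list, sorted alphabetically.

BFS from S0:
  visit S0: S0--a-->S2 (new), S0--b-->S1 (new), S0--c-->S2 (seen)
  visit S2: S2--a-->S1 (seen), S2--b-->S2 (seen), S2--c-->S2 (seen)
  visit S1: S1--a-->S0 (seen), S1--b-->S0 (seen), S1--c-->S0 (seen)

Answer: S0, S1, S2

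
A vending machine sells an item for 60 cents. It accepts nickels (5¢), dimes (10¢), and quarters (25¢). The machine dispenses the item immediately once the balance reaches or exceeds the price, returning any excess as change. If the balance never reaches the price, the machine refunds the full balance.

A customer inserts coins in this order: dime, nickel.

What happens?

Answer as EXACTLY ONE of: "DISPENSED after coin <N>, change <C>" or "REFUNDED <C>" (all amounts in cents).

Answer: REFUNDED 15

Derivation:
Price: 60¢
Coin 1 (dime, 10¢): balance = 10¢
Coin 2 (nickel, 5¢): balance = 15¢
All coins inserted, balance 15¢ < price 60¢ → REFUND 15¢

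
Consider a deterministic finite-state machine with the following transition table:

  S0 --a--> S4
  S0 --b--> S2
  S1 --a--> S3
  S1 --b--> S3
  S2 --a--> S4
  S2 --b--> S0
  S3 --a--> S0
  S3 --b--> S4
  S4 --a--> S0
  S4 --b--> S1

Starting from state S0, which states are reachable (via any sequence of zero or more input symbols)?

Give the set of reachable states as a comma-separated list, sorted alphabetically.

BFS from S0:
  visit S0: S0--a-->S4 (new), S0--b-->S2 (new)
  visit S4: S4--a-->S0 (seen), S4--b-->S1 (new)
  visit S2: S2--a-->S4 (seen), S2--b-->S0 (seen)
  visit S1: S1--a-->S3 (new), S1--b-->S3 (seen)
  visit S3: S3--a-->S0 (seen), S3--b-->S4 (seen)

Answer: S0, S1, S2, S3, S4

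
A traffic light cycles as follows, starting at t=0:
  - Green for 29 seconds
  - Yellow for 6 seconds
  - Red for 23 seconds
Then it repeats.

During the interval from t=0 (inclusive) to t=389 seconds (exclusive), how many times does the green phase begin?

Answer: 7

Derivation:
Cycle = 29+6+23 = 58s
green phase starts at t = k*58 + 0 for k=0,1,2,...
Need k*58+0 < 389 → k < 6.707
k ∈ {0, ..., 6} → 7 starts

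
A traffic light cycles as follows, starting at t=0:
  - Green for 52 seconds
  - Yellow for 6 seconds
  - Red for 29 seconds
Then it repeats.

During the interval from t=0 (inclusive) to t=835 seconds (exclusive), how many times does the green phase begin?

Cycle = 52+6+29 = 87s
green phase starts at t = k*87 + 0 for k=0,1,2,...
Need k*87+0 < 835 → k < 9.598
k ∈ {0, ..., 9} → 10 starts

Answer: 10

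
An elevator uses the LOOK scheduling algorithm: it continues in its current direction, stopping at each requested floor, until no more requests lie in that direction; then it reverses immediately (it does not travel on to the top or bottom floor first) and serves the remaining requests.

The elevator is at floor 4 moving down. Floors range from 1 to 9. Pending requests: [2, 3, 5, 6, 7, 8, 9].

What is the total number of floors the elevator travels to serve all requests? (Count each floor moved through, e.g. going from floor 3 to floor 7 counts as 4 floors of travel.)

Start at floor 4 moving down, LOOK stop order: [3, 2, 5, 6, 7, 8, 9]
  4 → 3: |3-4| = 1, total = 1
  3 → 2: |2-3| = 1, total = 2
  2 → 5: |5-2| = 3, total = 5
  5 → 6: |6-5| = 1, total = 6
  6 → 7: |7-6| = 1, total = 7
  7 → 8: |8-7| = 1, total = 8
  8 → 9: |9-8| = 1, total = 9

Answer: 9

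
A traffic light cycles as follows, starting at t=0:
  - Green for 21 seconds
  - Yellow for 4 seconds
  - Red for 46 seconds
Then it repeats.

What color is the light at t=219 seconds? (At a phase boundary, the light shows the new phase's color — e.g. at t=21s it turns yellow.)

Cycle length = 21 + 4 + 46 = 71s
t = 219, phase_t = 219 mod 71 = 6
6 < 21 (green end) → GREEN

Answer: green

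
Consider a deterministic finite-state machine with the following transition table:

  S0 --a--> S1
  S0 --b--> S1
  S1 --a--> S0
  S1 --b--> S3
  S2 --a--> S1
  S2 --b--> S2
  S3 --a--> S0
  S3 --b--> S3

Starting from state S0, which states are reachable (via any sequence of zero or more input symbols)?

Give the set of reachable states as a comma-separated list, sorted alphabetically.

Answer: S0, S1, S3

Derivation:
BFS from S0:
  visit S0: S0--a-->S1 (new), S0--b-->S1 (seen)
  visit S1: S1--a-->S0 (seen), S1--b-->S3 (new)
  visit S3: S3--a-->S0 (seen), S3--b-->S3 (seen)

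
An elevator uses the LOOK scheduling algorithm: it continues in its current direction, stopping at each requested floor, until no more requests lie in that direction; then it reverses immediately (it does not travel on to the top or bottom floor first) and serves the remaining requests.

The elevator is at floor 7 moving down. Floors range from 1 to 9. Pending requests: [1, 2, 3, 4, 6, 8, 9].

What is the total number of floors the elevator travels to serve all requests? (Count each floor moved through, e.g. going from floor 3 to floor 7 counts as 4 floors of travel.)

Start at floor 7 moving down, LOOK stop order: [6, 4, 3, 2, 1, 8, 9]
  7 → 6: |6-7| = 1, total = 1
  6 → 4: |4-6| = 2, total = 3
  4 → 3: |3-4| = 1, total = 4
  3 → 2: |2-3| = 1, total = 5
  2 → 1: |1-2| = 1, total = 6
  1 → 8: |8-1| = 7, total = 13
  8 → 9: |9-8| = 1, total = 14

Answer: 14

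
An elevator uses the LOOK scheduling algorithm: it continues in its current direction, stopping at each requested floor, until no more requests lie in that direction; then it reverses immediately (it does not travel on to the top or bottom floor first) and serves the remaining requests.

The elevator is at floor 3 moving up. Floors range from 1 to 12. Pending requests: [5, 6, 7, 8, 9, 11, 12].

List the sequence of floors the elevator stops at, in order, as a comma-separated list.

Answer: 5, 6, 7, 8, 9, 11, 12

Derivation:
Current: 3, moving UP
Serve above first (ascending): [5, 6, 7, 8, 9, 11, 12]
Then reverse, serve below (descending): []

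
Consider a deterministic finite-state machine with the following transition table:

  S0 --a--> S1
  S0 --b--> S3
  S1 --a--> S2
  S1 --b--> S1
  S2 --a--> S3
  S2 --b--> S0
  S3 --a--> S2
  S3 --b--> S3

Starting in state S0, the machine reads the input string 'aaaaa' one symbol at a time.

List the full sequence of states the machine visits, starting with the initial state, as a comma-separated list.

Answer: S0, S1, S2, S3, S2, S3

Derivation:
Start: S0
  read 'a': S0 --a--> S1
  read 'a': S1 --a--> S2
  read 'a': S2 --a--> S3
  read 'a': S3 --a--> S2
  read 'a': S2 --a--> S3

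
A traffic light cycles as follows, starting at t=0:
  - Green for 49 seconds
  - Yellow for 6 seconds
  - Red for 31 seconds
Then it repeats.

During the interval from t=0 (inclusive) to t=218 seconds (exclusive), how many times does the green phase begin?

Answer: 3

Derivation:
Cycle = 49+6+31 = 86s
green phase starts at t = k*86 + 0 for k=0,1,2,...
Need k*86+0 < 218 → k < 2.535
k ∈ {0, ..., 2} → 3 starts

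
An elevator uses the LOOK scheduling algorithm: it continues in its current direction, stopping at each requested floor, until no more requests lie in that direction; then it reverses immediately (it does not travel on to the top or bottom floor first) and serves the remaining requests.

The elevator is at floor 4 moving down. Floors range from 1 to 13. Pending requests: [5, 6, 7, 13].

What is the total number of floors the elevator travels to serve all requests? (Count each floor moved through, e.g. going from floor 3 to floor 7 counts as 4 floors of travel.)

Start at floor 4 moving down, LOOK stop order: [5, 6, 7, 13]
  4 → 5: |5-4| = 1, total = 1
  5 → 6: |6-5| = 1, total = 2
  6 → 7: |7-6| = 1, total = 3
  7 → 13: |13-7| = 6, total = 9

Answer: 9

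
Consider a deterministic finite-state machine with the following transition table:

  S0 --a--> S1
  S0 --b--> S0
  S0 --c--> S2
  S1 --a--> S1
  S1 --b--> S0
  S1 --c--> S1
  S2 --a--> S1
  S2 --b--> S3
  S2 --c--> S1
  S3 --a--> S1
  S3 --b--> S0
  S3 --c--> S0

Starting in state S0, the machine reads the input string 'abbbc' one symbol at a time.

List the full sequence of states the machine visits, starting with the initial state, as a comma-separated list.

Start: S0
  read 'a': S0 --a--> S1
  read 'b': S1 --b--> S0
  read 'b': S0 --b--> S0
  read 'b': S0 --b--> S0
  read 'c': S0 --c--> S2

Answer: S0, S1, S0, S0, S0, S2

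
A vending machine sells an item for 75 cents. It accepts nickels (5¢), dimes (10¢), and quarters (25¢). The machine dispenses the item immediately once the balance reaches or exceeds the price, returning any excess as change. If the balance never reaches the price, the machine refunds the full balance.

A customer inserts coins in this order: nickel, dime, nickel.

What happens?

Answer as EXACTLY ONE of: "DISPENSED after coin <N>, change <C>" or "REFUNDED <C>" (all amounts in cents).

Answer: REFUNDED 20

Derivation:
Price: 75¢
Coin 1 (nickel, 5¢): balance = 5¢
Coin 2 (dime, 10¢): balance = 15¢
Coin 3 (nickel, 5¢): balance = 20¢
All coins inserted, balance 20¢ < price 75¢ → REFUND 20¢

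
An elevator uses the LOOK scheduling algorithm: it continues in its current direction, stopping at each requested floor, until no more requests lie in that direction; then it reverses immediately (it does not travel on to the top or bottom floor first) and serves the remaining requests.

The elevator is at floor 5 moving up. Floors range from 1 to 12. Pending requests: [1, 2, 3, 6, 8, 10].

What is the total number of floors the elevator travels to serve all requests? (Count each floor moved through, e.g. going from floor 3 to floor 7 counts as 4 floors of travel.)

Start at floor 5 moving up, LOOK stop order: [6, 8, 10, 3, 2, 1]
  5 → 6: |6-5| = 1, total = 1
  6 → 8: |8-6| = 2, total = 3
  8 → 10: |10-8| = 2, total = 5
  10 → 3: |3-10| = 7, total = 12
  3 → 2: |2-3| = 1, total = 13
  2 → 1: |1-2| = 1, total = 14

Answer: 14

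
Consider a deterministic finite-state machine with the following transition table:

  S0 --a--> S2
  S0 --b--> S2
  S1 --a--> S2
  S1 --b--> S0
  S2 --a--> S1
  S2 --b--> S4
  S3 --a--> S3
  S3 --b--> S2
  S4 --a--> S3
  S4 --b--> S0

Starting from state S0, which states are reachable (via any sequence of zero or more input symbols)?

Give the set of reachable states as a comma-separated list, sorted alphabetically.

BFS from S0:
  visit S0: S0--a-->S2 (new), S0--b-->S2 (seen)
  visit S2: S2--a-->S1 (new), S2--b-->S4 (new)
  visit S1: S1--a-->S2 (seen), S1--b-->S0 (seen)
  visit S4: S4--a-->S3 (new), S4--b-->S0 (seen)
  visit S3: S3--a-->S3 (seen), S3--b-->S2 (seen)

Answer: S0, S1, S2, S3, S4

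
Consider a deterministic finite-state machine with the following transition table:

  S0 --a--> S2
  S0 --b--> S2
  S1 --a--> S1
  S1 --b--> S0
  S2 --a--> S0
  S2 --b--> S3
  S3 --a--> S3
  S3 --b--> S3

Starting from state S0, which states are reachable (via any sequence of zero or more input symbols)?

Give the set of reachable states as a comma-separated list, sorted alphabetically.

BFS from S0:
  visit S0: S0--a-->S2 (new), S0--b-->S2 (seen)
  visit S2: S2--a-->S0 (seen), S2--b-->S3 (new)
  visit S3: S3--a-->S3 (seen), S3--b-->S3 (seen)

Answer: S0, S2, S3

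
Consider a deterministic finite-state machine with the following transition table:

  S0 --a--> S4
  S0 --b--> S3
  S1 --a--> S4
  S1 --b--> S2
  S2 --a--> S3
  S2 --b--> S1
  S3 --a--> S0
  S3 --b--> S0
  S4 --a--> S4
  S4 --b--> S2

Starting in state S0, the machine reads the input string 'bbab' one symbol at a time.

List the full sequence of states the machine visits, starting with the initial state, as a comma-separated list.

Answer: S0, S3, S0, S4, S2

Derivation:
Start: S0
  read 'b': S0 --b--> S3
  read 'b': S3 --b--> S0
  read 'a': S0 --a--> S4
  read 'b': S4 --b--> S2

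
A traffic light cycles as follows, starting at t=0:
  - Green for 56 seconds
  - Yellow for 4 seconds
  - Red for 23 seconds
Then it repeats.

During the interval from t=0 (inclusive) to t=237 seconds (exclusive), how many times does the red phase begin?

Cycle = 56+4+23 = 83s
red phase starts at t = k*83 + 60 for k=0,1,2,...
Need k*83+60 < 237 → k < 2.133
k ∈ {0, ..., 2} → 3 starts

Answer: 3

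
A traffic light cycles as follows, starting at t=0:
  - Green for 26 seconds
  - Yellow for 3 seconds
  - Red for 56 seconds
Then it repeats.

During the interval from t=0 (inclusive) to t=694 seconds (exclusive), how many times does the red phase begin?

Answer: 8

Derivation:
Cycle = 26+3+56 = 85s
red phase starts at t = k*85 + 29 for k=0,1,2,...
Need k*85+29 < 694 → k < 7.824
k ∈ {0, ..., 7} → 8 starts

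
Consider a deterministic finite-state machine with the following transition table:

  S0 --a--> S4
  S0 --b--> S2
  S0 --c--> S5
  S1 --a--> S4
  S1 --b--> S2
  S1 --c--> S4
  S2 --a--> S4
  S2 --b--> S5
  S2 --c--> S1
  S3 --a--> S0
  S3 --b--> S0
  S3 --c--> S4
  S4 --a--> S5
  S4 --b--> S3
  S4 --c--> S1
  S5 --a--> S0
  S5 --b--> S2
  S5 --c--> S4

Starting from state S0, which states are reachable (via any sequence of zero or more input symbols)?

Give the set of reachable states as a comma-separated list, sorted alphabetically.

Answer: S0, S1, S2, S3, S4, S5

Derivation:
BFS from S0:
  visit S0: S0--a-->S4 (new), S0--b-->S2 (new), S0--c-->S5 (new)
  visit S4: S4--a-->S5 (seen), S4--b-->S3 (new), S4--c-->S1 (new)
  visit S2: S2--a-->S4 (seen), S2--b-->S5 (seen), S2--c-->S1 (seen)
  visit S5: S5--a-->S0 (seen), S5--b-->S2 (seen), S5--c-->S4 (seen)
  visit S3: S3--a-->S0 (seen), S3--b-->S0 (seen), S3--c-->S4 (seen)
  visit S1: S1--a-->S4 (seen), S1--b-->S2 (seen), S1--c-->S4 (seen)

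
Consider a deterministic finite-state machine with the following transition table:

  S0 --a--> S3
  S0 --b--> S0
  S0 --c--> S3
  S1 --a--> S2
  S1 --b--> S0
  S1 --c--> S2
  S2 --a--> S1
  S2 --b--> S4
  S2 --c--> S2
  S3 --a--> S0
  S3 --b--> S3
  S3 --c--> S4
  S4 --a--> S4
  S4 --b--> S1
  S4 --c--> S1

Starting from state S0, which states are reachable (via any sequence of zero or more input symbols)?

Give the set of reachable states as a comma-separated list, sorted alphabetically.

Answer: S0, S1, S2, S3, S4

Derivation:
BFS from S0:
  visit S0: S0--a-->S3 (new), S0--b-->S0 (seen), S0--c-->S3 (seen)
  visit S3: S3--a-->S0 (seen), S3--b-->S3 (seen), S3--c-->S4 (new)
  visit S4: S4--a-->S4 (seen), S4--b-->S1 (new), S4--c-->S1 (seen)
  visit S1: S1--a-->S2 (new), S1--b-->S0 (seen), S1--c-->S2 (seen)
  visit S2: S2--a-->S1 (seen), S2--b-->S4 (seen), S2--c-->S2 (seen)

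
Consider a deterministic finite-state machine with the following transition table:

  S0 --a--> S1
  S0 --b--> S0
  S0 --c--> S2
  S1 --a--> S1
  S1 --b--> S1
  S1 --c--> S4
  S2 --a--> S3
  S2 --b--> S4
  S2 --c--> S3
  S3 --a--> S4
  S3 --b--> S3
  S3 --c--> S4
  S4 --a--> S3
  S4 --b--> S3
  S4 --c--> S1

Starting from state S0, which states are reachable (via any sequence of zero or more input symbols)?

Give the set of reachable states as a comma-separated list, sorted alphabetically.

BFS from S0:
  visit S0: S0--a-->S1 (new), S0--b-->S0 (seen), S0--c-->S2 (new)
  visit S1: S1--a-->S1 (seen), S1--b-->S1 (seen), S1--c-->S4 (new)
  visit S2: S2--a-->S3 (new), S2--b-->S4 (seen), S2--c-->S3 (seen)
  visit S4: S4--a-->S3 (seen), S4--b-->S3 (seen), S4--c-->S1 (seen)
  visit S3: S3--a-->S4 (seen), S3--b-->S3 (seen), S3--c-->S4 (seen)

Answer: S0, S1, S2, S3, S4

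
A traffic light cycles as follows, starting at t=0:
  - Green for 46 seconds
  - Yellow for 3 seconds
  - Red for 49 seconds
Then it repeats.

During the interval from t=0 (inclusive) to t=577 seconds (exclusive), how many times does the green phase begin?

Cycle = 46+3+49 = 98s
green phase starts at t = k*98 + 0 for k=0,1,2,...
Need k*98+0 < 577 → k < 5.888
k ∈ {0, ..., 5} → 6 starts

Answer: 6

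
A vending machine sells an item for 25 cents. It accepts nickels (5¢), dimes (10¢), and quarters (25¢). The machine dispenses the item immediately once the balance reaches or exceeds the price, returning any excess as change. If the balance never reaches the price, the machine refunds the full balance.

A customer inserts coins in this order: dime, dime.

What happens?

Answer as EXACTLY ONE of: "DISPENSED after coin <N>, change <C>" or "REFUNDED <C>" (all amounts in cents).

Price: 25¢
Coin 1 (dime, 10¢): balance = 10¢
Coin 2 (dime, 10¢): balance = 20¢
All coins inserted, balance 20¢ < price 25¢ → REFUND 20¢

Answer: REFUNDED 20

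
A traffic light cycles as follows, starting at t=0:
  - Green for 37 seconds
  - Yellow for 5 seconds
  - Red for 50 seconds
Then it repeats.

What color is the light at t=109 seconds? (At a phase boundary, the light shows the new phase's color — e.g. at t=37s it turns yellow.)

Cycle length = 37 + 5 + 50 = 92s
t = 109, phase_t = 109 mod 92 = 17
17 < 37 (green end) → GREEN

Answer: green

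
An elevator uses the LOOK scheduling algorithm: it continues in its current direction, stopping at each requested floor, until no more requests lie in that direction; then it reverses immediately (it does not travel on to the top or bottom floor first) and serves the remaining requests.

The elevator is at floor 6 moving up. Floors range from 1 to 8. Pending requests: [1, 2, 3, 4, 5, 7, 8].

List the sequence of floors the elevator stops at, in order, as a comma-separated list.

Answer: 7, 8, 5, 4, 3, 2, 1

Derivation:
Current: 6, moving UP
Serve above first (ascending): [7, 8]
Then reverse, serve below (descending): [5, 4, 3, 2, 1]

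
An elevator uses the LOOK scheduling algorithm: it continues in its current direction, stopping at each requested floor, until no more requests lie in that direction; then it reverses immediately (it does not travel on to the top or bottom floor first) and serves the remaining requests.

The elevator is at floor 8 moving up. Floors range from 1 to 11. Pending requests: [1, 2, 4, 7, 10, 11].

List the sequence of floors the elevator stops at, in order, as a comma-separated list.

Current: 8, moving UP
Serve above first (ascending): [10, 11]
Then reverse, serve below (descending): [7, 4, 2, 1]

Answer: 10, 11, 7, 4, 2, 1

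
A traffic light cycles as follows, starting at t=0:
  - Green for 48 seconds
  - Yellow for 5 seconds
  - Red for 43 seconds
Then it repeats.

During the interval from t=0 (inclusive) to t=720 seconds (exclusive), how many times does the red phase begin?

Answer: 7

Derivation:
Cycle = 48+5+43 = 96s
red phase starts at t = k*96 + 53 for k=0,1,2,...
Need k*96+53 < 720 → k < 6.948
k ∈ {0, ..., 6} → 7 starts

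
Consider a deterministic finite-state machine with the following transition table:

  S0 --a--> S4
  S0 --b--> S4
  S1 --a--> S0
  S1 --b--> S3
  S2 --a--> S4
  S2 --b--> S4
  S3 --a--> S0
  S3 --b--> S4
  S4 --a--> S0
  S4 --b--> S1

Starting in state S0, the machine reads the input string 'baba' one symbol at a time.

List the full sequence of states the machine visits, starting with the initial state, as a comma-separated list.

Answer: S0, S4, S0, S4, S0

Derivation:
Start: S0
  read 'b': S0 --b--> S4
  read 'a': S4 --a--> S0
  read 'b': S0 --b--> S4
  read 'a': S4 --a--> S0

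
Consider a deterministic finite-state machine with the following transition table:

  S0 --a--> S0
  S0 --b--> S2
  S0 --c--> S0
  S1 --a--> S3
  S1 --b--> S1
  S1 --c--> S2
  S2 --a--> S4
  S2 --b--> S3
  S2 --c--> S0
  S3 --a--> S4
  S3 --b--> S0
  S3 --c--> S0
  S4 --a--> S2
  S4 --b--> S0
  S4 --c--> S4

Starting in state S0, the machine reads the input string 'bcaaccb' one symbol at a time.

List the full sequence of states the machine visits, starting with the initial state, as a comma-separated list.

Answer: S0, S2, S0, S0, S0, S0, S0, S2

Derivation:
Start: S0
  read 'b': S0 --b--> S2
  read 'c': S2 --c--> S0
  read 'a': S0 --a--> S0
  read 'a': S0 --a--> S0
  read 'c': S0 --c--> S0
  read 'c': S0 --c--> S0
  read 'b': S0 --b--> S2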